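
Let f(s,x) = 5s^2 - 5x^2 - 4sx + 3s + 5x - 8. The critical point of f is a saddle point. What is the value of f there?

-197/29

∂f/∂s = 10s - 4x + 3 = 0 and ∂f/∂x = -4s - 10x + 5 = 0, so (s, x) = (-5/58, 31/58).
The Hessian has f_{ss} = 10, f_{xx} = -10, f_{sx} = -4, giving D = -116 < 0, so the point is a saddle point.
f(-5/58, 31/58) = -197/29.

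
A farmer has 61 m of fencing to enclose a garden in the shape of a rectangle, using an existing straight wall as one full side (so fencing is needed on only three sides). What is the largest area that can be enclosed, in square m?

3721/8

Let the sides perpendicular to the wall have length x and the parallel side y, so 2x + y = 61 and the area is A = xy = x(61 − 2x).
A'(x) = 61 − 4x = 0 gives x = 61/4, and A''(x) = −4 < 0 confirms a maximum.
Then y = 61 − 2·61/4 = 61/2 and A = 3721/8.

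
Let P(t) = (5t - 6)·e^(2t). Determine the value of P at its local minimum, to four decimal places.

-10.1380

P'(t) = 5·e^(2t) + (5t - 6)·2·e^(2t) = (10t - 7)·e^(2t). Since e^(2t) > 0, the only critical point is t = 7/10.
P''(7/10) has the same sign as 10 > 0, so this is a local minimum.
P(7/10) = (-5/2)·e^(7/5) ≈ -10.1380.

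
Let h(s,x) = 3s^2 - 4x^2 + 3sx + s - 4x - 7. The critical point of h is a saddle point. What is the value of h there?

∂h/∂s = 6s + 3x + 1 = 0 and ∂h/∂x = 3s - 8x - 4 = 0, so (s, x) = (4/57, -9/19).
The Hessian has h_{ss} = 6, h_{xx} = -8, h_{sx} = 3, giving D = -57 < 0, so the point is a saddle point.
h(4/57, -9/19) = -343/57.

-343/57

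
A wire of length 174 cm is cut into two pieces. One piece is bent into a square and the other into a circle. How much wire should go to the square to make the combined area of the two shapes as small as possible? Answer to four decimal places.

97.4573

Let x be the length used for the square. Square side x/4; circle radius (174−x)/(2π).
A(x) = (x/4)² + π·((174−x)/(2π))² = x²/16 + (174−x)²/(4π) for 0 ≤ x ≤ 174. A'(x) = x/8 − (174−x)/(2π) = 0 gives x = 4·174/(π+4) ≈ 97.4573.
A'' = 1/8 + 1/(2π) > 0, so this gives the minimum combined area; x ≈ 97.4573 cm to the square.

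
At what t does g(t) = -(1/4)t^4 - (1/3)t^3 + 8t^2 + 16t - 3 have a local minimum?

-1

g'(t) = -t^3 - t^2 + 16t + 16. Setting g'(t) = 0 gives t ∈ {-4, -1, 4}.
Second-derivative test with g''(t) = -3t^2 - 2t + 16: g''(-4) = -24 < 0 ⇒ local maximum; g''(-1) = 15 > 0 ⇒ local minimum; g''(4) = -40 < 0 ⇒ local maximum.
The local minimum is g(-1) = -131/12.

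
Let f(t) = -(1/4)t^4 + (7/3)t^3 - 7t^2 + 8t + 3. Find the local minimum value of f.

17/3

f'(t) = -t^3 + 7t^2 - 14t + 8. Setting f'(t) = 0 gives t ∈ {1, 2, 4}.
Since f''(t) = -3t^2 + 14t - 14, we get f''(1) = -3 < 0 ⇒ local maximum; f''(2) = 2 > 0 ⇒ local minimum; f''(4) = -6 < 0 ⇒ local maximum.
Thus f has its local minimum at t = 2, with value 17/3.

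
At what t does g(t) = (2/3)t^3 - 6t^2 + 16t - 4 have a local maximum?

2

g'(t) = 2t^2 - 12t + 16. Setting g'(t) = 0 gives t ∈ {2, 4}.
Second-derivative test with g''(t) = 4t - 12: g''(2) = -4 < 0 ⇒ local maximum; g''(4) = 4 > 0 ⇒ local minimum.
The local maximum is g(2) = 28/3.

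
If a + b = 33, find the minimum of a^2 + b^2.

1089/2

With a + b = 33, a^2 + b^2 = a^2 + (33 − a)^2.
The derivative 2a − 2(33 − a) = 4a − 66 vanishes at a = 33/2; second derivative 4 > 0, a minimum.
The minimum is 2·(33/2)^2 = 1089/2.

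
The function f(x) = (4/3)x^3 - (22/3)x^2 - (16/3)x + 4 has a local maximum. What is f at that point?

398/81

f'(x) = 4x^2 - (44/3)x - 16/3 = 0 at x = -1/3, 4.
f''(x) = 8x - 44/3. f''(-1/3) = -52/3 < 0 ⇒ local maximum; f''(4) = 52/3 > 0 ⇒ local minimum.
The local maximum is f(-1/3) = 398/81.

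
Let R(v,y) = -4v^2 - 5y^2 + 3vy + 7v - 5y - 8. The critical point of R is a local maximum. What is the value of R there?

∂R/∂v = -8v + 3y + 7 = 0 and ∂R/∂y = 3v - 10y - 5 = 0, so (v, y) = (55/71, -19/71).
The Hessian has R_{vv} = -8, R_{yy} = -10, R_{vy} = 3, giving D = 71 > 0 with R_{vv} < 0, so the point is a local maximum.
R(55/71, -19/71) = -328/71.

-328/71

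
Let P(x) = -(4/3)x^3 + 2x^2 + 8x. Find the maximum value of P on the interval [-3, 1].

30

The derivative is -4x^2 + 4x + 8, whose only zero in [-3, 1] is x = -1.
Evaluating at the critical points and endpoints: P(-3) = 30,  P(-1) = -14/3,  P(1) = 26/3.
The maximum over the interval is 30, attained at x = -3.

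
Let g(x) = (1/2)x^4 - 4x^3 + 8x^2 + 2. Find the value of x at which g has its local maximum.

g'(x) = 2x^3 - 12x^2 + 16x. Setting g'(x) = 0 gives x ∈ {0, 2, 4}.
Second-derivative test with g''(x) = 6x^2 - 24x + 16: g''(0) = 16 > 0 ⇒ local minimum; g''(2) = -8 < 0 ⇒ local maximum; g''(4) = 16 > 0 ⇒ local minimum.
Thus g has its local maximum at x = 2, with value 10.

2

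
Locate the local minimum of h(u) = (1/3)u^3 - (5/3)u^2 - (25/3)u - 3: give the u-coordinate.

5

h'(u) = u^2 - (10/3)u - 25/3. Setting h'(u) = 0 gives u ∈ {-5/3, 5}.
Second-derivative test with h''(u) = 2u - 10/3: h''(-5/3) = -20/3 < 0 ⇒ local maximum; h''(5) = 20/3 > 0 ⇒ local minimum.
Thus h has its local minimum at u = 5, with value -134/3.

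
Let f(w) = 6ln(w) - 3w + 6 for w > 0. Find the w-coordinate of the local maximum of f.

f'(w) = 6/w − 3 = 0 gives w = 2.
f''(w) = -6/w², which is negative for w > 0, so this is a local maximum.
f(2) = 6·ln(2) - 6 + 6 ≈ 4.1589.

2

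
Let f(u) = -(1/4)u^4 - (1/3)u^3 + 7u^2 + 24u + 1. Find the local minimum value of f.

-61/3

Critical points: f'(u) = -u^3 - u^2 + 14u + 24 vanishes at u = -3, -2, 4.
f''(u) = -3u^2 - 2u + 14. f''(-3) = -7 < 0 ⇒ local maximum; f''(-2) = 6 > 0 ⇒ local minimum; f''(4) = -42 < 0 ⇒ local maximum.
So the local minimum value is f(-2) = -61/3.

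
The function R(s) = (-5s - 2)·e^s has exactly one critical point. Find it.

-7/5

Differentiating with the product rule gives R'(s) = (-5s - 7)·e^s. Since e^s > 0, the only critical point is s = -7/5.
R''(-7/5) has the same sign as -5 < 0, so this is a local maximum.
R(-7/5) = (5)·e^(-7/5) ≈ 1.2330.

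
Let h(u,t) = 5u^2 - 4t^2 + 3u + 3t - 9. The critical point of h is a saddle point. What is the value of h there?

∂h/∂u = 10u + 3 = 0 and ∂h/∂t = -8t + 3 = 0, so (u, t) = (-3/10, 3/8).
The Hessian has h_{uu} = 10, h_{tt} = -8, h_{ut} = 0, giving D = -80 < 0, so the point is a saddle point.
h(-3/10, 3/8) = -711/80.

-711/80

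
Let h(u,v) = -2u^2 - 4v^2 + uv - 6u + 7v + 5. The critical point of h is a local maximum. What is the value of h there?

∂h/∂u = -4u + v - 6 = 0 and ∂h/∂v = u - 8v + 7 = 0, so (u, v) = (-41/31, 22/31).
The Hessian has h_{uu} = -4, h_{vv} = -8, h_{uv} = 1, giving D = 31 > 0 with h_{uu} < 0, so the point is a local maximum.
h(-41/31, 22/31) = 355/31.

355/31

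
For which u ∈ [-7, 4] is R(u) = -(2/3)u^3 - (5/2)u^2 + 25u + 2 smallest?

-5

The derivative is -2u^2 - 5u + 25, which vanishes at u = -5 and u = 5/2.
Candidates: R(-7) = -401/6,  R(-5) = -613/6,  R(5/2) = 923/24,  R(4) = 58/3.
Hence the absolute minimum is -613/6 at u = -5.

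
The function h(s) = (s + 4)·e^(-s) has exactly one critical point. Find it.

Differentiating with the product rule gives h'(s) = (-s - 3)·e^(-s). Since e^(-s) > 0, the only critical point is s = -3.
h''(-3) has the same sign as -1 < 0, so this is a local maximum.
h(-3) = (1)·e^(3) ≈ 20.0855.

-3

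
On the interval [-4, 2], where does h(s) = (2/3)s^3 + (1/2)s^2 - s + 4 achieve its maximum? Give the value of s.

Differentiating, h'(s) = 2s^2 + s - 1; which vanishes at s = -1 and s = 1/2.
Evaluating at the critical points and endpoints: h(-4) = -80/3, h(-1) = 29/6, h(1/2) = 89/24, h(2) = 28/3.
Hence the absolute maximum is 28/3 at s = 2.

2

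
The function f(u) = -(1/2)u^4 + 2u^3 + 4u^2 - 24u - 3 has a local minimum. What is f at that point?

Critical points: f'(u) = -2u^3 + 6u^2 + 8u - 24 vanishes at u = -2, 2, 3.
Since f''(u) = -6u^2 + 12u + 8, we get f''(-2) = -40 < 0 ⇒ local maximum; f''(2) = 8 > 0 ⇒ local minimum; f''(3) = -10 < 0 ⇒ local maximum.
The local minimum is f(2) = -27.

-27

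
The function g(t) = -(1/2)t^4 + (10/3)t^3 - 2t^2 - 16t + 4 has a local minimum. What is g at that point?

Critical points: g'(t) = -2t^3 + 10t^2 - 4t - 16 vanishes at t = -1, 2, 4.
Since g''(t) = -6t^2 + 20t - 4, we get g''(-1) = -30 < 0 ⇒ local maximum; g''(2) = 12 > 0 ⇒ local minimum; g''(4) = -20 < 0 ⇒ local maximum.
The local minimum is g(2) = -52/3.

-52/3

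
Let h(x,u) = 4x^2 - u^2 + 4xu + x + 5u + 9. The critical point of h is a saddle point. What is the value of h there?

∂h/∂x = 8x + 4u + 1 = 0 and ∂h/∂u = 4x - 2u + 5 = 0, so (x, u) = (-11/16, 9/8).
The Hessian has h_{xx} = 8, h_{uu} = -2, h_{xu} = 4, giving D = -32 < 0, so the point is a saddle point.
h(-11/16, 9/8) = 367/32.

367/32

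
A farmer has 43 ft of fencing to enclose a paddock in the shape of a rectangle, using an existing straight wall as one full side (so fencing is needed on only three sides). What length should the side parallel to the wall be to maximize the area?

43/2

Let the sides perpendicular to the wall have length x and the parallel side y, so 2x + y = 43 and the area is A = xy = x(43 − 2x).
A'(x) = 43 − 4x = 0 gives x = 43/4, and A''(x) = −4 < 0 confirms a maximum.
Then y = 43 − 2·43/4 = 43/2 and A = 1849/8.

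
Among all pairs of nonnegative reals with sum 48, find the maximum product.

576

With x + y = 48, the product is P(x) = x(48 − x).
P'(x) = 48 − 2x = 0 gives x = 24; P'' = −2 < 0, so this is the maximum.
P = 24·24 = 576.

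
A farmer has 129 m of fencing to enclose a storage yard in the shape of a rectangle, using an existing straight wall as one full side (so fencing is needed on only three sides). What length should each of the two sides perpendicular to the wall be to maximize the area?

Let the sides perpendicular to the wall have length x and the parallel side y, so 2x + y = 129 and the area is A = xy = x(129 − 2x).
A'(x) = 129 − 4x = 0 gives x = 129/4, and A''(x) = −4 < 0 confirms a maximum.
Then y = 129 − 2·129/4 = 129/2 and A = 16641/8.

129/4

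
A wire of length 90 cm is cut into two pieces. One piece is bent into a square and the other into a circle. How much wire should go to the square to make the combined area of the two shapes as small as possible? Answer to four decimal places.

50.4089

Let x be the length used for the square. Square side x/4; circle radius (90−x)/(2π).
A(x) = (x/4)² + π·((90−x)/(2π))² = x²/16 + (90−x)²/(4π) for 0 ≤ x ≤ 90. A'(x) = x/8 − (90−x)/(2π) = 0 gives x = 4·90/(π+4) ≈ 50.4089.
A'' = 1/8 + 1/(2π) > 0, so this gives the minimum combined area; x ≈ 50.4089 cm to the square.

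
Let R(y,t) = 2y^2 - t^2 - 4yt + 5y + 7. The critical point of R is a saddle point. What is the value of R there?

143/24

∂R/∂y = 4y - 4t + 5 = 0 and ∂R/∂t = -4y - 2t = 0, so (y, t) = (-5/12, 5/6).
The Hessian has R_{yy} = 4, R_{tt} = -2, R_{yt} = -4, giving D = -24 < 0, so the point is a saddle point.
R(-5/12, 5/6) = 143/24.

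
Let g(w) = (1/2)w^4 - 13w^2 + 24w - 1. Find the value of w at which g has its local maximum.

g'(w) = 2w^3 - 26w + 24. Setting g'(w) = 0 gives w ∈ {-4, 1, 3}.
g''(w) = 6w^2 - 26. g''(-4) = 70 > 0 ⇒ local minimum; g''(1) = -20 < 0 ⇒ local maximum; g''(3) = 28 > 0 ⇒ local minimum.
So the local maximum value is g(1) = 21/2.

1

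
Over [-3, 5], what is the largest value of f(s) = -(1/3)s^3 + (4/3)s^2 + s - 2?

The derivative is -s^2 + (8/3)s + 1, which vanishes at s = -1/3 and s = 3.
Candidates: f(-3) = 16; f(-1/3) = -176/81; f(3) = 4; f(5) = -16/3.
So the maximum is f(-3) = 16.

16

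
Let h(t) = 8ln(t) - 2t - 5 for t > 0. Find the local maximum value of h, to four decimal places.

-1.9096

h'(t) = 8/t − 2 = 0 gives t = 4.
h''(t) = -8/t², which is negative for t > 0, so this is a local maximum.
h(4) = 8·ln(4) - 8 - 5 ≈ -1.9096.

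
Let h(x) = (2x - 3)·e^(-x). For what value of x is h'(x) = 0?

Differentiating with the product rule gives h'(x) = (-2x + 5)·e^(-x). Since e^(-x) > 0, the only critical point is x = 5/2.
h''(5/2) has the same sign as -2 < 0, so this is a local maximum.
h(5/2) = (2)·e^(-5/2) ≈ 0.1642.

5/2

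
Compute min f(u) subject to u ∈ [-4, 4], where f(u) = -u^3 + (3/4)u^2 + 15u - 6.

Differentiating, f'(u) = -3u^2 + (3/2)u + 15; which vanishes at u = -2 and u = 5/2.
Compare values at every candidate in [-4, 4]: f(-4) = 10; f(-2) = -25; f(5/2) = 329/16; f(4) = 2.
So the minimum is f(-2) = -25.

-25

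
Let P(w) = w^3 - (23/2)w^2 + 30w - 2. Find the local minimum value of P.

P'(w) = 3w^2 - 23w + 30 = 0 at w = 5/3, 6.
P''(w) = 6w - 23. P''(5/3) = -13 < 0 ⇒ local maximum; P''(6) = 13 > 0 ⇒ local minimum.
So the local minimum value is P(6) = -20.

-20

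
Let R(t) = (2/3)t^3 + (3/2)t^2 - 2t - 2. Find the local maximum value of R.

8/3

R'(t) = 2t^2 + 3t - 2. Setting R'(t) = 0 gives t ∈ {-2, 1/2}.
Second-derivative test with R''(t) = 4t + 3: R''(-2) = -5 < 0 ⇒ local maximum; R''(1/2) = 5 > 0 ⇒ local minimum.
So the local maximum value is R(-2) = 8/3.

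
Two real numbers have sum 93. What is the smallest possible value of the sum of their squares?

With a + b = 93, a^2 + b^2 = a^2 + (93 − a)^2.
The derivative 2a − 2(93 − a) = 4a − 186 vanishes at a = 93/2; second derivative 4 > 0, a minimum.
The minimum is 2·(93/2)^2 = 8649/2.

8649/2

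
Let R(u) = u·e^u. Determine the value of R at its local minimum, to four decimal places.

-0.3679

Differentiating with the product rule gives R'(u) = (u + 1)·e^u. Since e^u > 0, the only critical point is u = -1.
R''(-1) has the same sign as 1 > 0, so this is a local minimum.
R(-1) = (-1)·e^(-1) ≈ -0.3679.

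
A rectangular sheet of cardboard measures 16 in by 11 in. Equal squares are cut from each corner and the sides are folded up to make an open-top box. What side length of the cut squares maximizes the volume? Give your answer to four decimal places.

2.1371

With cut size x, the volume is V(x) = x(16 − 2x)(11 − 2x) for 0 < x < 5.5.
V'(x) = 12x^2 − 108x + 176. Setting V'(x) = 0 gives x ≈ 2.1371 (the root in (0, 5.5)).
V''(x) = 24x − 108 is negative there, so this is the maximum; V ≈ 168.5432.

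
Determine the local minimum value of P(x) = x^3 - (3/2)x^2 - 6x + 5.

-5

P'(x) = 3x^2 - 3x - 6. Setting P'(x) = 0 gives x ∈ {-1, 2}.
Since P''(x) = 6x - 3, we get P''(-1) = -9 < 0 ⇒ local maximum; P''(2) = 9 > 0 ⇒ local minimum.
So the local minimum value is P(2) = -5.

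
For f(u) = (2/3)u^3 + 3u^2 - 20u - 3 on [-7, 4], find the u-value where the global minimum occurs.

2

The derivative is 2u^2 + 6u - 20, which vanishes at u = -5 and u = 2.
Compare values at every candidate in [-7, 4]: f(-7) = 166/3,  f(-5) = 266/3,  f(2) = -77/3,  f(4) = 23/3.
Hence the absolute minimum is -77/3 at u = 2.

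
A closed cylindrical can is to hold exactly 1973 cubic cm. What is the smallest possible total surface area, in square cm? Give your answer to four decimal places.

With radius r and height h, πr²h = 1973 so h = 1973/(πr²), and S(r) = 2πr² + 2πrh = 2πr² + 2·1973/r.
S'(r) = 4πr − 2·1973/r² = 0 ⇒ r³ = 1973/(2π), so r ≈ 6.7970 and h = 2r ≈ 13.5940.
S''(r) = 4π + 4·1973/r³ > 0, so this is the minimum; S ≈ 870.8284.

870.8284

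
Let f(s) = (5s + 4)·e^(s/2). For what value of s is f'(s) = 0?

Differentiating with the product rule gives f'(s) = ((5/2)s + 7)·e^(s/2). Since e^(s/2) > 0, the only critical point is s = -14/5.
f''(-14/5) has the same sign as 5/2 > 0, so this is a local minimum.
f(-14/5) = (-10)·e^(-7/5) ≈ -2.4660.

-14/5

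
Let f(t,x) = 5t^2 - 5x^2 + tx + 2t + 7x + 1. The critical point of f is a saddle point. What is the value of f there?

∂f/∂t = 10t + x + 2 = 0 and ∂f/∂x = t - 10x + 7 = 0, so (t, x) = (-27/101, 68/101).
The Hessian has f_{tt} = 10, f_{xx} = -10, f_{tx} = 1, giving D = -101 < 0, so the point is a saddle point.
f(-27/101, 68/101) = 312/101.

312/101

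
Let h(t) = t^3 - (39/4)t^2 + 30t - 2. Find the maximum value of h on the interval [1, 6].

h'(t) = 3t^2 - (39/2)t + 30, which vanishes at t = 5/2 and t = 4.
Candidates: h(1) = 77/4, h(5/2) = 443/16, h(4) = 26, h(6) = 43.
The maximum over the interval is 43, attained at t = 6.

43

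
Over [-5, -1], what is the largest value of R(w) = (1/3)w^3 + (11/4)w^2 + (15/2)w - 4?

-109/12

R'(w) = w^2 + (11/2)w + 15/2, which vanishes at w = -3 and w = -5/2.
Evaluating at the critical points and endpoints: R(-5) = -173/12; R(-3) = -43/4; R(-5/2) = -517/48; R(-1) = -109/12.
Hence the absolute maximum is -109/12 at w = -1.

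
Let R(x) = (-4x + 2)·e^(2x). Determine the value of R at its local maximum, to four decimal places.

By the product rule, R'(x) = (-8x)·e^(2x). Since e^(2x) > 0, the only critical point is x = 0.
R''(0) has the same sign as -8 < 0, so this is a local maximum.
R(0) = (2)·e^(0) ≈ 2.0000.

2.0000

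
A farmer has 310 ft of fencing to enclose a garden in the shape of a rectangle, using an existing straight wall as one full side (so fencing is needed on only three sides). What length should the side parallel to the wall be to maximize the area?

155

Let the sides perpendicular to the wall have length x and the parallel side y, so 2x + y = 310 and the area is A = xy = x(310 − 2x).
A'(x) = 310 − 4x = 0 gives x = 155/2, and A''(x) = −4 < 0 confirms a maximum.
Then y = 310 − 2·155/2 = 155 and A = 24025/2.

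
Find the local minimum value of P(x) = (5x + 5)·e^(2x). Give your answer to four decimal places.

-0.1245

P'(x) = 5·e^(2x) + (5x + 5)·2·e^(2x) = (10x + 15)·e^(2x). Since e^(2x) > 0, the only critical point is x = -3/2.
P''(-3/2) has the same sign as 10 > 0, so this is a local minimum.
P(-3/2) = (-5/2)·e^(-3) ≈ -0.1245.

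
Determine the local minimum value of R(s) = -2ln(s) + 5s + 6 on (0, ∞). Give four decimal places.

R'(s) = -2/s + 5 = 0 gives s = 2/5.
R''(s) = 2/s², which is positive for s > 0, so this is a local minimum.
R(2/5) = -2·ln(2/5) + 2 + 6 ≈ 9.8326.

9.8326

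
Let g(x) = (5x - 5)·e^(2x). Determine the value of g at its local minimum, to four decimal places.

-6.7957

Differentiating with the product rule gives g'(x) = (10x - 5)·e^(2x). Since e^(2x) > 0, the only critical point is x = 1/2.
g''(1/2) has the same sign as 10 > 0, so this is a local minimum.
g(1/2) = (-5/2)·e^(1) ≈ -6.7957.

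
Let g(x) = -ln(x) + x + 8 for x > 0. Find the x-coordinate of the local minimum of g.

1

g'(x) = -1/x + 1 = 0 gives x = 1.
g''(x) = 1/x², which is positive for x > 0, so this is a local minimum.
g(1) = -1·ln(1) + 1 + 8 ≈ 9.0000.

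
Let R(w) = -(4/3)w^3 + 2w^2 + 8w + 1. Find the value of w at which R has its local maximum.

2

Critical points: R'(w) = -4w^2 + 4w + 8 vanishes at w = -1, 2.
R''(w) = -8w + 4. R''(-1) = 12 > 0 ⇒ local minimum; R''(2) = -12 < 0 ⇒ local maximum.
The local maximum is R(2) = 43/3.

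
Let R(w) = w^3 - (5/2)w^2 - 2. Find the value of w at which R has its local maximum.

R'(w) = 3w^2 - 5w. Setting R'(w) = 0 gives w ∈ {0, 5/3}.
R''(w) = 6w - 5. R''(0) = -5 < 0 ⇒ local maximum; R''(5/3) = 5 > 0 ⇒ local minimum.
Thus R has its local maximum at w = 0, with value -2.

0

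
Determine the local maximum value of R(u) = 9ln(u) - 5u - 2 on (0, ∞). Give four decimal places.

R'(u) = 9/u − 5 = 0 gives u = 9/5.
R''(u) = -9/u², which is negative for u > 0, so this is a local maximum.
R(9/5) = 9·ln(9/5) - 9 - 2 ≈ -5.7099.

-5.7099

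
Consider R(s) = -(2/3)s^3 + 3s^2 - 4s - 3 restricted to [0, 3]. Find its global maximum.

Differentiating, R'(s) = -2s^2 + 6s - 4; which vanishes at s = 1 and s = 2.
Candidates: R(0) = -3; R(1) = -14/3; R(2) = -13/3; R(3) = -6.
So the maximum is R(0) = -3.

-3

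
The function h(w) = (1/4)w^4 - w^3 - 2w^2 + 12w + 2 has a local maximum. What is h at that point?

14

h'(w) = w^3 - 3w^2 - 4w + 12 = 0 at w = -2, 2, 3.
Since h''(w) = 3w^2 - 6w - 4, we get h''(-2) = 20 > 0 ⇒ local minimum; h''(2) = -4 < 0 ⇒ local maximum; h''(3) = 5 > 0 ⇒ local minimum.
Thus h has its local maximum at w = 2, with value 14.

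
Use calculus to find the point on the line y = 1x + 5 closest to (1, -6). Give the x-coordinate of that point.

Minimize D(x)^2 = (x - 1)^2 + (x + 11)^2.
d/dx[D^2] = 2(x - 1) + 2·1·(x + 11) = 0 ⇒ x = -5.
Then y = 0 and the distance is √(72) ≈ 8.4853.

-5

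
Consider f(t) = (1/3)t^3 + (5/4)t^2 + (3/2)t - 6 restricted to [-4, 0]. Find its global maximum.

-6

The derivative is t^2 + (5/2)t + 3/2, which vanishes at t = -3/2 and t = -1.
Candidates: f(-4) = -40/3,  f(-3/2) = -105/16,  f(-1) = -79/12,  f(0) = -6.
Hence the absolute maximum is -6 at t = 0.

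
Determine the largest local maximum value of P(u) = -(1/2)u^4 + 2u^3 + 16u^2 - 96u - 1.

383

P'(u) = -2u^3 + 6u^2 + 32u - 96 = 0 at u = -4, 3, 4.
Since P''(u) = -6u^2 + 12u + 32, we get P''(-4) = -112 < 0 ⇒ local maximum; P''(3) = 14 > 0 ⇒ local minimum; P''(4) = -16 < 0 ⇒ local maximum.
Thus P has its largest local maximum at u = -4, with value 383.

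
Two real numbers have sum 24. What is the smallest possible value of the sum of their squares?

288

With a + b = 24, a^2 + b^2 = a^2 + (24 − a)^2.
The derivative 2a − 2(24 − a) = 4a − 48 vanishes at a = 12; second derivative 4 > 0, a minimum.
The minimum is 2·(12)^2 = 288.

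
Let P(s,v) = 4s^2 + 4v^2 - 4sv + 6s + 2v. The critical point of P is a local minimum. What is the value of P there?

∂P/∂s = 8s - 4v + 6 = 0 and ∂P/∂v = -4s + 8v + 2 = 0, so (s, v) = (-7/6, -5/6).
The Hessian has P_{ss} = 8, P_{vv} = 8, P_{sv} = -4, giving D = 48 > 0 with P_{ss} > 0, so the point is a local minimum.
P(-7/6, -5/6) = -13/3.

-13/3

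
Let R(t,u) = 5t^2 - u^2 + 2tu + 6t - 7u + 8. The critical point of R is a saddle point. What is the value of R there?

485/24

∂R/∂t = 10t + 2u + 6 = 0 and ∂R/∂u = 2t - 2u - 7 = 0, so (t, u) = (1/12, -41/12).
The Hessian has R_{tt} = 10, R_{uu} = -2, R_{tu} = 2, giving D = -24 < 0, so the point is a saddle point.
R(1/12, -41/12) = 485/24.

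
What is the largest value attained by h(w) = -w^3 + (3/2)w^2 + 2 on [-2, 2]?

Differentiating, h'(w) = -3w^2 + 3w; which vanishes at w = 0 and w = 1.
Evaluating at the critical points and endpoints: h(-2) = 16; h(0) = 2; h(1) = 5/2; h(2) = 0.
Hence the absolute maximum is 16 at w = -2.

16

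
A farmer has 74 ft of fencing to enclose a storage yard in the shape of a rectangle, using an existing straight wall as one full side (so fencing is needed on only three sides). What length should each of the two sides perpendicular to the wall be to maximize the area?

37/2

Let the sides perpendicular to the wall have length x and the parallel side y, so 2x + y = 74 and the area is A = xy = x(74 − 2x).
A'(x) = 74 − 4x = 0 gives x = 37/2, and A''(x) = −4 < 0 confirms a maximum.
Then y = 74 − 2·37/2 = 37 and A = 1369/2.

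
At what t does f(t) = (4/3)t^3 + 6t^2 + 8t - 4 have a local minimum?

Critical points: f'(t) = 4t^2 + 12t + 8 vanishes at t = -2, -1.
Second-derivative test with f''(t) = 8t + 12: f''(-2) = -4 < 0 ⇒ local maximum; f''(-1) = 4 > 0 ⇒ local minimum.
Thus f has its local minimum at t = -1, with value -22/3.

-1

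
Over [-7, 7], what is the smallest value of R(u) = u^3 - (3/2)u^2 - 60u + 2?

-421/2

The derivative is 3u^2 - 3u - 60, which vanishes at u = -4 and u = 5.
Candidates: R(-7) = 11/2; R(-4) = 154; R(5) = -421/2; R(7) = -297/2.
So the minimum is R(5) = -421/2.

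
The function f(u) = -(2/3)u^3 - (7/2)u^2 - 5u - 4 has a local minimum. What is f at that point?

f'(u) = -2u^2 - 7u - 5. Setting f'(u) = 0 gives u ∈ {-5/2, -1}.
f''(u) = -4u - 7. f''(-5/2) = 3 > 0 ⇒ local minimum; f''(-1) = -3 < 0 ⇒ local maximum.
Thus f has its local minimum at u = -5/2, with value -71/24.

-71/24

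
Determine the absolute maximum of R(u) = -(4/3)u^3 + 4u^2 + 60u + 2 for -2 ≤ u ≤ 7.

706/3

The derivative is -4u^2 + 8u + 60, whose only zero in [-2, 7] is u = 5.
Compare values at every candidate in [-2, 7]: R(-2) = -274/3; R(5) = 706/3; R(7) = 482/3.
So the maximum is R(5) = 706/3.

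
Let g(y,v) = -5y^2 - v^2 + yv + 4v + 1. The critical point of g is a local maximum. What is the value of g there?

99/19

∂g/∂y = -10y + v = 0 and ∂g/∂v = y - 2v + 4 = 0, so (y, v) = (4/19, 40/19).
The Hessian has g_{yy} = -10, g_{vv} = -2, g_{yv} = 1, giving D = 19 > 0 with g_{yy} < 0, so the point is a local maximum.
g(4/19, 40/19) = 99/19.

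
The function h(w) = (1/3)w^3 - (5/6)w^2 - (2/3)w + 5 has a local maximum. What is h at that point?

h'(w) = w^2 - (5/3)w - 2/3. Setting h'(w) = 0 gives w ∈ {-1/3, 2}.
h''(w) = 2w - 5/3. h''(-1/3) = -7/3 < 0 ⇒ local maximum; h''(2) = 7/3 > 0 ⇒ local minimum.
So the local maximum value is h(-1/3) = 829/162.

829/162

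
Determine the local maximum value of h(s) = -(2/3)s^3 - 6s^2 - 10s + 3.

23/3

h'(s) = -2s^2 - 12s - 10. Setting h'(s) = 0 gives s ∈ {-5, -1}.
Since h''(s) = -4s - 12, we get h''(-5) = 8 > 0 ⇒ local minimum; h''(-1) = -8 < 0 ⇒ local maximum.
The local maximum is h(-1) = 23/3.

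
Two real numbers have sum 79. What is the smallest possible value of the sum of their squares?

With a + b = 79, a^2 + b^2 = a^2 + (79 − a)^2.
The derivative 2a − 2(79 − a) = 4a − 158 vanishes at a = 79/2; second derivative 4 > 0, a minimum.
The minimum is 2·(79/2)^2 = 6241/2.

6241/2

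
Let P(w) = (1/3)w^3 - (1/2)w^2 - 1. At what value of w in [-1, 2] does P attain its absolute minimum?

-1

The derivative is w^2 - w, which vanishes at w = 0 and w = 1.
Compare values at every candidate in [-1, 2]: P(-1) = -11/6,  P(0) = -1,  P(1) = -7/6,  P(2) = -1/3.
Hence the absolute minimum is -11/6 at w = -1.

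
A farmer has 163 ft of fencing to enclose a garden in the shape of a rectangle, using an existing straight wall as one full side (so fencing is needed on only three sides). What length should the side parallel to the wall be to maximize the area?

163/2

Let the sides perpendicular to the wall have length x and the parallel side y, so 2x + y = 163 and the area is A = xy = x(163 − 2x).
A'(x) = 163 − 4x = 0 gives x = 163/4, and A''(x) = −4 < 0 confirms a maximum.
Then y = 163 − 2·163/4 = 163/2 and A = 26569/8.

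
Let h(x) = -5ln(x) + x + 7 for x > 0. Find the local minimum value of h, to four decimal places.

3.9528

h'(x) = -5/x + 1 = 0 gives x = 5.
h''(x) = 5/x², which is positive for x > 0, so this is a local minimum.
h(5) = -5·ln(5) + 5 + 7 ≈ 3.9528.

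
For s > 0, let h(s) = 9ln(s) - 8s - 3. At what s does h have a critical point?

9/8

h'(s) = 9/s − 8 = 0 gives s = 9/8.
h''(s) = -9/s², which is negative for s > 0, so this is a local maximum.
h(9/8) = 9·ln(9/8) - 9 - 3 ≈ -10.9400.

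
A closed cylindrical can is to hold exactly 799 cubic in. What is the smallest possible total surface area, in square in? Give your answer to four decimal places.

With radius r and height h, πr²h = 799 so h = 799/(πr²), and S(r) = 2πr² + 2πrh = 2πr² + 2·799/r.
S'(r) = 4πr − 2·799/r² = 0 ⇒ r³ = 799/(2π), so r ≈ 5.0287 and h = 2r ≈ 10.0574.
S''(r) = 4π + 4·799/r³ > 0, so this is the minimum; S ≈ 476.6640.

476.6640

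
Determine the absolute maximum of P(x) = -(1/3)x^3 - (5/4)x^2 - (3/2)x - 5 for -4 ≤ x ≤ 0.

The derivative is -x^2 - (5/2)x - 3/2, which vanishes at x = -3/2 and x = -1.
Evaluating at the critical points and endpoints: P(-4) = 7/3, P(-3/2) = -71/16, P(-1) = -53/12, P(0) = -5.
So the maximum is P(-4) = 7/3.

7/3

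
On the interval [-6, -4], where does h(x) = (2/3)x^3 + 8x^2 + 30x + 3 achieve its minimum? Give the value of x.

-6

The derivative is 2x^2 + 16x + 30, whose only zero in [-6, -4] is x = -5.
Candidates: h(-6) = -33, h(-5) = -91/3, h(-4) = -95/3.
Hence the absolute minimum is -33 at x = -6.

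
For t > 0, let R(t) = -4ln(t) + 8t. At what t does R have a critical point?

1/2

R'(t) = -4/t + 8 = 0 gives t = 1/2.
R''(t) = 4/t², which is positive for t > 0, so this is a local minimum.
R(1/2) = -4·ln(1/2) + 4 ≈ 6.7726.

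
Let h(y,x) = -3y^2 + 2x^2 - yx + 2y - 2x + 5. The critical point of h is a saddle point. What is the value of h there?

117/25

∂h/∂y = -6y - x + 2 = 0 and ∂h/∂x = -y + 4x - 2 = 0, so (y, x) = (6/25, 14/25).
The Hessian has h_{yy} = -6, h_{xx} = 4, h_{yx} = -1, giving D = -25 < 0, so the point is a saddle point.
h(6/25, 14/25) = 117/25.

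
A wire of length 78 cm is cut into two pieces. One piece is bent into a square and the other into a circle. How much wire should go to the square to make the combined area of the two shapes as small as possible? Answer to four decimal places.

Let x be the length used for the square. Square side x/4; circle radius (78−x)/(2π).
A(x) = (x/4)² + π·((78−x)/(2π))² = x²/16 + (78−x)²/(4π) for 0 ≤ x ≤ 78. A'(x) = x/8 − (78−x)/(2π) = 0 gives x = 4·78/(π+4) ≈ 43.6877.
A'' = 1/8 + 1/(2π) > 0, so this gives the minimum combined area; x ≈ 43.6877 cm to the square.

43.6877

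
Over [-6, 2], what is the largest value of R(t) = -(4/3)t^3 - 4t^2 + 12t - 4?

68

R'(t) = -4t^2 - 8t + 12, which vanishes at t = -3 and t = 1.
Candidates: R(-6) = 68, R(-3) = -40, R(1) = 8/3, R(2) = -20/3.
The maximum over the interval is 68, attained at t = -6.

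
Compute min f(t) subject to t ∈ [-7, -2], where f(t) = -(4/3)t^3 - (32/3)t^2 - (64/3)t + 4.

The derivative is -4t^2 - (64/3)t - 64/3, whose only zero in [-7, -2] is t = -4.
Evaluating at the critical points and endpoints: f(-7) = 88, f(-4) = 4, f(-2) = 44/3.
Hence the absolute minimum is 4 at t = -4.

4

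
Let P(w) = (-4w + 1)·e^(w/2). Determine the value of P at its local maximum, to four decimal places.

3.3349

Differentiating with the product rule gives P'(w) = (-2w - 7/2)·e^(w/2). Since e^(w/2) > 0, the only critical point is w = -7/4.
P''(-7/4) has the same sign as -2 < 0, so this is a local maximum.
P(-7/4) = (8)·e^(-7/8) ≈ 3.3349.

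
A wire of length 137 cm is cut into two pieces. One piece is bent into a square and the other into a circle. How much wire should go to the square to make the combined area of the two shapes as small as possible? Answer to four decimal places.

76.7336

Let x be the length used for the square. Square side x/4; circle radius (137−x)/(2π).
A(x) = (x/4)² + π·((137−x)/(2π))² = x²/16 + (137−x)²/(4π) for 0 ≤ x ≤ 137. A'(x) = x/8 − (137−x)/(2π) = 0 gives x = 4·137/(π+4) ≈ 76.7336.
A'' = 1/8 + 1/(2π) > 0, so this gives the minimum combined area; x ≈ 76.7336 cm to the square.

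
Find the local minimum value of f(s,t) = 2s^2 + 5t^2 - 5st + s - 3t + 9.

∂f/∂s = 4s - 5t + 1 = 0 and ∂f/∂t = -5s + 10t - 3 = 0, so (s, t) = (1/3, 7/15).
The Hessian has f_{ss} = 4, f_{tt} = 10, f_{st} = -5, giving D = 15 > 0 with f_{ss} > 0, so the point is a local minimum.
f(1/3, 7/15) = 127/15.

127/15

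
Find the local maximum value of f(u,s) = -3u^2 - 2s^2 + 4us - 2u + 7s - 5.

∂f/∂u = -6u + 4s - 2 = 0 and ∂f/∂s = 4u - 4s + 7 = 0, so (u, s) = (5/2, 17/4).
The Hessian has f_{uu} = -6, f_{ss} = -4, f_{us} = 4, giving D = 8 > 0 with f_{uu} < 0, so the point is a local maximum.
f(5/2, 17/4) = 59/8.

59/8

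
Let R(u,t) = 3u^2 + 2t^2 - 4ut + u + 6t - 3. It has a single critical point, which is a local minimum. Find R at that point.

-79/4

∂R/∂u = 6u - 4t + 1 = 0 and ∂R/∂t = -4u + 4t + 6 = 0, so (u, t) = (-7/2, -5).
The Hessian has R_{uu} = 6, R_{tt} = 4, R_{ut} = -4, giving D = 8 > 0 with R_{uu} > 0, so the point is a local minimum.
R(-7/2, -5) = -79/4.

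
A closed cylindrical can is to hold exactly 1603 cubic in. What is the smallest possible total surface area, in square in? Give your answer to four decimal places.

758.2345

With radius r and height h, πr²h = 1603 so h = 1603/(πr²), and S(r) = 2πr² + 2πrh = 2πr² + 2·1603/r.
S'(r) = 4πr − 2·1603/r² = 0 ⇒ r³ = 1603/(2π), so r ≈ 6.3424 and h = 2r ≈ 12.6847.
S''(r) = 4π + 4·1603/r³ > 0, so this is the minimum; S ≈ 758.2345.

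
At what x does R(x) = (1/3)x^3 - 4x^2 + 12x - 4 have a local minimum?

6

R'(x) = x^2 - 8x + 12 = 0 at x = 2, 6.
Second-derivative test with R''(x) = 2x - 8: R''(2) = -4 < 0 ⇒ local maximum; R''(6) = 4 > 0 ⇒ local minimum.
The local minimum is R(6) = -4.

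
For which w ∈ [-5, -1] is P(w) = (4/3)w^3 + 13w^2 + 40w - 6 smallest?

-5

Differentiating, P'(w) = 4w^2 + 26w + 40; which vanishes at w = -4 and w = -5/2.
Compare values at every candidate in [-5, -1]: P(-5) = -143/3, P(-4) = -130/3, P(-5/2) = -547/12, P(-1) = -103/3.
So the minimum is P(-5) = -143/3.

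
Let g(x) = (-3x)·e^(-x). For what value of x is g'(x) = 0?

Differentiating with the product rule gives g'(x) = (3x - 3)·e^(-x). Since e^(-x) > 0, the only critical point is x = 1.
g''(1) has the same sign as 3 > 0, so this is a local minimum.
g(1) = (-3)·e^(-1) ≈ -1.1036.

1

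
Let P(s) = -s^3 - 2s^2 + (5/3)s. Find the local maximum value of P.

Critical points: P'(s) = -3s^2 - 4s + 5/3 vanishes at s = -5/3, 1/3.
P''(s) = -6s - 4. P''(-5/3) = 6 > 0 ⇒ local minimum; P''(1/3) = -6 < 0 ⇒ local maximum.
So the local maximum value is P(1/3) = 8/27.

8/27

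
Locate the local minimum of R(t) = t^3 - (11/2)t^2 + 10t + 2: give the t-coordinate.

2

Critical points: R'(t) = 3t^2 - 11t + 10 vanishes at t = 5/3, 2.
Second-derivative test with R''(t) = 6t - 11: R''(5/3) = -1 < 0 ⇒ local maximum; R''(2) = 1 > 0 ⇒ local minimum.
So the local minimum value is R(2) = 8.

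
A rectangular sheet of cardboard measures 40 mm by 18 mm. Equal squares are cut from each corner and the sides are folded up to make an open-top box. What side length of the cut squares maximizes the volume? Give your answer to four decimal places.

3.8835

With cut size x, the volume is V(x) = x(40 − 2x)(18 − 2x) for 0 < x < 9.
V'(x) = 12x^2 − 232x + 720. Setting V'(x) = 0 gives x ≈ 3.8835 (the root in (0, 9)).
V''(x) = 24x − 232 is negative there, so this is the maximum; V ≈ 1280.9348.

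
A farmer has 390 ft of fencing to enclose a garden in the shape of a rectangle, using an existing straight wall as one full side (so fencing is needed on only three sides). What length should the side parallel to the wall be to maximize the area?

Let the sides perpendicular to the wall have length x and the parallel side y, so 2x + y = 390 and the area is A = xy = x(390 − 2x).
A'(x) = 390 − 4x = 0 gives x = 195/2, and A''(x) = −4 < 0 confirms a maximum.
Then y = 390 − 2·195/2 = 195 and A = 38025/2.

195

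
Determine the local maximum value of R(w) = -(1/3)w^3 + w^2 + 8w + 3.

89/3

Critical points: R'(w) = -w^2 + 2w + 8 vanishes at w = -2, 4.
Since R''(w) = -2w + 2, we get R''(-2) = 6 > 0 ⇒ local minimum; R''(4) = -6 < 0 ⇒ local maximum.
The local maximum is R(4) = 89/3.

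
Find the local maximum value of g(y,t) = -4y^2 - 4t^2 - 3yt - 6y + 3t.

∂g/∂y = -8y - 3t - 6 = 0 and ∂g/∂t = -3y - 8t + 3 = 0, so (y, t) = (-57/55, 42/55).
The Hessian has g_{yy} = -8, g_{tt} = -8, g_{yt} = -3, giving D = 55 > 0 with g_{yy} < 0, so the point is a local maximum.
g(-57/55, 42/55) = 234/55.

234/55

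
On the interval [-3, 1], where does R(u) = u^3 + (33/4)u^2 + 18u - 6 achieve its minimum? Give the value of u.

-3/2

Differentiating, R'(u) = 3u^2 + (33/2)u + 18; whose only zero in [-3, 1] is u = -3/2.
Compare values at every candidate in [-3, 1]: R(-3) = -51/4; R(-3/2) = -285/16; R(1) = 85/4.
So the minimum is R(-3/2) = -285/16.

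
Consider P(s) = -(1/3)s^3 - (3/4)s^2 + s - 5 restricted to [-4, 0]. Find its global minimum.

Differentiating, P'(s) = -s^2 - (3/2)s + 1; whose only zero in [-4, 0] is s = -2.
Evaluating at the critical points and endpoints: P(-4) = 1/3,  P(-2) = -22/3,  P(0) = -5.
Hence the absolute minimum is -22/3 at s = -2.

-22/3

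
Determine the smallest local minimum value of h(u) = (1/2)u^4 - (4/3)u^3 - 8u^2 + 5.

-241/3

h'(u) = 2u^3 - 4u^2 - 16u. Setting h'(u) = 0 gives u ∈ {-2, 0, 4}.
h''(u) = 6u^2 - 8u - 16. h''(-2) = 24 > 0 ⇒ local minimum; h''(0) = -16 < 0 ⇒ local maximum; h''(4) = 48 > 0 ⇒ local minimum.
Thus h has its smallest local minimum at u = 4, with value -241/3.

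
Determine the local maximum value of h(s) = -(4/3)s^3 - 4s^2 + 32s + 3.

121/3

Critical points: h'(s) = -4s^2 - 8s + 32 vanishes at s = -4, 2.
h''(s) = -8s - 8. h''(-4) = 24 > 0 ⇒ local minimum; h''(2) = -24 < 0 ⇒ local maximum.
The local maximum is h(2) = 121/3.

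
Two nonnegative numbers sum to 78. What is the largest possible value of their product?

With x + y = 78, the product is P(x) = x(78 − x).
P'(x) = 78 − 2x = 0 gives x = 39; P'' = −2 < 0, so this is the maximum.
P = 39·39 = 1521.

1521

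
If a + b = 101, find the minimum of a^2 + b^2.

With a + b = 101, a^2 + b^2 = a^2 + (101 − a)^2.
The derivative 2a − 2(101 − a) = 4a − 202 vanishes at a = 101/2; second derivative 4 > 0, a minimum.
The minimum is 2·(101/2)^2 = 10201/2.

10201/2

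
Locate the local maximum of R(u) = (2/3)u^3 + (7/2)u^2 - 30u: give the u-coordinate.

R'(u) = 2u^2 + 7u - 30. Setting R'(u) = 0 gives u ∈ {-6, 5/2}.
R''(u) = 4u + 7. R''(-6) = -17 < 0 ⇒ local maximum; R''(5/2) = 17 > 0 ⇒ local minimum.
So the local maximum value is R(-6) = 162.

-6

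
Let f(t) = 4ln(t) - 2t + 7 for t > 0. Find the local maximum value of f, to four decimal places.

5.7726

f'(t) = 4/t − 2 = 0 gives t = 2.
f''(t) = -4/t², which is negative for t > 0, so this is a local maximum.
f(2) = 4·ln(2) - 4 + 7 ≈ 5.7726.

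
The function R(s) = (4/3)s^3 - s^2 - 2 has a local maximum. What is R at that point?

-2

R'(s) = 4s^2 - 2s. Setting R'(s) = 0 gives s ∈ {0, 1/2}.
Second-derivative test with R''(s) = 8s - 2: R''(0) = -2 < 0 ⇒ local maximum; R''(1/2) = 2 > 0 ⇒ local minimum.
So the local maximum value is R(0) = -2.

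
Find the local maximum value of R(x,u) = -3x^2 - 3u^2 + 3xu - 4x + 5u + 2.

13/3

∂R/∂x = -6x + 3u - 4 = 0 and ∂R/∂u = 3x - 6u + 5 = 0, so (x, u) = (-1/3, 2/3).
The Hessian has R_{xx} = -6, R_{uu} = -6, R_{xu} = 3, giving D = 27 > 0 with R_{xx} < 0, so the point is a local maximum.
R(-1/3, 2/3) = 13/3.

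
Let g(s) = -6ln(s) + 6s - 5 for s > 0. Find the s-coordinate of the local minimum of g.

g'(s) = -6/s + 6 = 0 gives s = 1.
g''(s) = 6/s², which is positive for s > 0, so this is a local minimum.
g(1) = -6·ln(1) + 6 - 5 ≈ 1.0000.

1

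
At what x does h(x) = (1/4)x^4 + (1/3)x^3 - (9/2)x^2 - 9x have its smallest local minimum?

3

h'(x) = x^3 + x^2 - 9x - 9. Setting h'(x) = 0 gives x ∈ {-3, -1, 3}.
h''(x) = 3x^2 + 2x - 9. h''(-3) = 12 > 0 ⇒ local minimum; h''(-1) = -8 < 0 ⇒ local maximum; h''(3) = 24 > 0 ⇒ local minimum.
The smallest local minimum is h(3) = -153/4.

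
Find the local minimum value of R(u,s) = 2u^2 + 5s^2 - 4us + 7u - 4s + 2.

∂R/∂u = 4u - 4s + 7 = 0 and ∂R/∂s = -4u + 10s - 4 = 0, so (u, s) = (-9/4, -1/2).
The Hessian has R_{uu} = 4, R_{ss} = 10, R_{us} = -4, giving D = 24 > 0 with R_{uu} > 0, so the point is a local minimum.
R(-9/4, -1/2) = -39/8.

-39/8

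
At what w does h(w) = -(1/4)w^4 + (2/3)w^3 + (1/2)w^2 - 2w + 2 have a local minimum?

1

h'(w) = -w^3 + 2w^2 + w - 2. Setting h'(w) = 0 gives w ∈ {-1, 1, 2}.
Since h''(w) = -3w^2 + 4w + 1, we get h''(-1) = -6 < 0 ⇒ local maximum; h''(1) = 2 > 0 ⇒ local minimum; h''(2) = -3 < 0 ⇒ local maximum.
Thus h has its local minimum at w = 1, with value 11/12.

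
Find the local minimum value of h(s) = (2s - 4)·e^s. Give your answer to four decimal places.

-5.4366

h'(s) = 2·e^s + (2s - 4)·1·e^s = (2s - 2)·e^s. Since e^s > 0, the only critical point is s = 1.
h''(1) has the same sign as 2 > 0, so this is a local minimum.
h(1) = (-2)·e^(1) ≈ -5.4366.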